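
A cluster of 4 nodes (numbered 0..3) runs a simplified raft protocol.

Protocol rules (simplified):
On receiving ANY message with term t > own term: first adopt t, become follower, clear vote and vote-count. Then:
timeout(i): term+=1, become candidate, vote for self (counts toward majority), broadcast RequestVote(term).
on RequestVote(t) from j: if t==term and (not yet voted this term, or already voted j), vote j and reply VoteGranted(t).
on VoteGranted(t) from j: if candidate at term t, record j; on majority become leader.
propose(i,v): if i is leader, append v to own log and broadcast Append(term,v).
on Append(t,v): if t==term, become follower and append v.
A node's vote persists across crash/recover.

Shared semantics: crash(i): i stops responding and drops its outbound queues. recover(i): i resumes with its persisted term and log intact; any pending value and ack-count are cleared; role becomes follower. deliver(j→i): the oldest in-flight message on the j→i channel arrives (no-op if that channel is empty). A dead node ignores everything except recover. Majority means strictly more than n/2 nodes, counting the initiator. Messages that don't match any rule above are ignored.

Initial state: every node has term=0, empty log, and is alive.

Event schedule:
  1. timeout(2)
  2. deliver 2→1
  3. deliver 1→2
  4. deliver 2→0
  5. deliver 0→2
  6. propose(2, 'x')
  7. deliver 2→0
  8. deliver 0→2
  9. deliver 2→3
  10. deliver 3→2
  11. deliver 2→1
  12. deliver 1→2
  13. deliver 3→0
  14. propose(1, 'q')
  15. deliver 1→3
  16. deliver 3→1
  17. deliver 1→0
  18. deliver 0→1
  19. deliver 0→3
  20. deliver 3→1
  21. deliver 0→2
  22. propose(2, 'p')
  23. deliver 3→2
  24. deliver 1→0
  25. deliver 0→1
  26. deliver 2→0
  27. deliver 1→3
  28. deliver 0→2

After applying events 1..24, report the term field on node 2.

1. timeout(2):  <2:cand t1 ->
2. deliver 2→1:  <1:foll t1 ->
3. deliver 1→2:  nop
4. deliver 2→0:  <0:foll t1 ->
5. deliver 0→2:  <2:lead t1 ->
6. propose(2,'x'):  <2:lead t1 x>
7. deliver 2→0:  <0:foll t1 x>
8. deliver 0→2:  nop
9. deliver 2→3:  <3:foll t1 ->
10. deliver 3→2:  nop
11. deliver 2→1:  <1:foll t1 x>
12. deliver 1→2:  nop
13. deliver 3→0:  nop
14. propose(1,'q'):  nop
15. deliver 1→3:  nop
16. deliver 3→1:  nop
17. deliver 1→0:  nop
18. deliver 0→1:  nop
19. deliver 0→3:  nop
20. deliver 3→1:  nop
21. deliver 0→2:  nop
22. propose(2,'p'):  <2:lead t1 x,p>
23. deliver 3→2:  nop
24. deliver 1→0:  nop

1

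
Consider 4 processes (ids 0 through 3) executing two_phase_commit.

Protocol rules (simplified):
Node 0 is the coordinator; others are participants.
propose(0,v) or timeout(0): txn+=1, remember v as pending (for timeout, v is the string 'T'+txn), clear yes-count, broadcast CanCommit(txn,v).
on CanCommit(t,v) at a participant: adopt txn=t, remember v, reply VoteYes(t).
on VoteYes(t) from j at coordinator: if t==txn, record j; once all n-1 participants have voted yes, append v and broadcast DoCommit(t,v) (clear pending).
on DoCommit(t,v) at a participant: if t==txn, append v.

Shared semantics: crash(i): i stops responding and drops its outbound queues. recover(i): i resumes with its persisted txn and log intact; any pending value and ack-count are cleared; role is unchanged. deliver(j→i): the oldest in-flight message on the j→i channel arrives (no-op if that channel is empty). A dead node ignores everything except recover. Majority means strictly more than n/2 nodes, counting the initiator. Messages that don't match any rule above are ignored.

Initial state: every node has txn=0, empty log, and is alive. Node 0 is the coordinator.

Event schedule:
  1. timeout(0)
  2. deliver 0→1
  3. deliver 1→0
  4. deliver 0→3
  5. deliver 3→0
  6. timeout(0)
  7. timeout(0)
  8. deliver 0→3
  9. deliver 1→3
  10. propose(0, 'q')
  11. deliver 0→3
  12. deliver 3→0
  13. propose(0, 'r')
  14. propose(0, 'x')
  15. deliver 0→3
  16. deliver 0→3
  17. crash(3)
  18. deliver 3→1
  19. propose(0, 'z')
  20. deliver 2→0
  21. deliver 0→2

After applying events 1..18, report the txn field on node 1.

e1 timeout(0): 0[coor,t=1,-]
e2 deliver 0→1: 1[part,t=1,-]
e3 deliver 1→0: ·
e4 deliver 0→3: 3[part,t=1,-]
e5 deliver 3→0: ·
e6 timeout(0): 0[coor,t=2,-]
e7 timeout(0): 0[coor,t=3,-]
e8 deliver 0→3: 3[part,t=2,-]
e9 deliver 1→3: ·
e10 propose(0,'q'): 0[coor,t=4,-]
e11 deliver 0→3: 3[part,t=3,-]
e12 deliver 3→0: ·
e13 propose(0,'r'): 0[coor,t=5,-]
e14 propose(0,'x'): 0[coor,t=6,-]
e15 deliver 0→3: 3[part,t=4,-]
e16 deliver 0→3: 3[part,t=5,-]
e17 crash(3): 3[✗part,t=5,-]
e18 deliver 3→1: ·

1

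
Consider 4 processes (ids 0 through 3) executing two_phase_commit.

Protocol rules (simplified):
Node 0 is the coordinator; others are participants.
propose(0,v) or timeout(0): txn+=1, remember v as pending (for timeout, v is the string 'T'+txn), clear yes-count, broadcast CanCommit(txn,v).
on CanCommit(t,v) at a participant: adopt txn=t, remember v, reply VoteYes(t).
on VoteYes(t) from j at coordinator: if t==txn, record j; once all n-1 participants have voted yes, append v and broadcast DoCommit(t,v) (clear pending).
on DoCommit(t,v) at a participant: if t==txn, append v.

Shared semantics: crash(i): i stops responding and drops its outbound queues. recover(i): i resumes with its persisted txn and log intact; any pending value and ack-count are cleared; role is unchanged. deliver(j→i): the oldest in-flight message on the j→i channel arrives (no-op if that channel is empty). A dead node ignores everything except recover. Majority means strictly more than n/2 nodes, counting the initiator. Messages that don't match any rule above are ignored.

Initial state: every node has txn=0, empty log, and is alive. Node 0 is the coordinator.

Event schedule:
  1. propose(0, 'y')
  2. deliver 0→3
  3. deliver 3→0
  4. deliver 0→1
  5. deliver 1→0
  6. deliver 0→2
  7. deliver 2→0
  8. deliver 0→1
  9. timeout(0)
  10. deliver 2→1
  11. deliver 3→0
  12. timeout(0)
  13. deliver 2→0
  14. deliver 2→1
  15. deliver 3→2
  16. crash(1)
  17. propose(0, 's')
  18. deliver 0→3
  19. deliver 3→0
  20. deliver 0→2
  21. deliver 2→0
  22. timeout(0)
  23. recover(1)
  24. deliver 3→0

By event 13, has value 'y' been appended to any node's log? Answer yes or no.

[1] propose(0,'y') → N0(coor t1 [-])
[2] deliver 0→3 → N3(part t1 [-])
[3] deliver 3→0 → ∅
[4] deliver 0→1 → N1(part t1 [-])
[5] deliver 1→0 → ∅
[6] deliver 0→2 → N2(part t1 [-])
[7] deliver 2→0 → N0(coor t1 [y])
[8] deliver 0→1 → N1(part t1 [y])
[9] timeout(0) → N0(coor t2 [y])
[10] deliver 2→1 → ∅
[11] deliver 3→0 → ∅
[12] timeout(0) → N0(coor t3 [y])
[13] deliver 2→0 → ∅

yes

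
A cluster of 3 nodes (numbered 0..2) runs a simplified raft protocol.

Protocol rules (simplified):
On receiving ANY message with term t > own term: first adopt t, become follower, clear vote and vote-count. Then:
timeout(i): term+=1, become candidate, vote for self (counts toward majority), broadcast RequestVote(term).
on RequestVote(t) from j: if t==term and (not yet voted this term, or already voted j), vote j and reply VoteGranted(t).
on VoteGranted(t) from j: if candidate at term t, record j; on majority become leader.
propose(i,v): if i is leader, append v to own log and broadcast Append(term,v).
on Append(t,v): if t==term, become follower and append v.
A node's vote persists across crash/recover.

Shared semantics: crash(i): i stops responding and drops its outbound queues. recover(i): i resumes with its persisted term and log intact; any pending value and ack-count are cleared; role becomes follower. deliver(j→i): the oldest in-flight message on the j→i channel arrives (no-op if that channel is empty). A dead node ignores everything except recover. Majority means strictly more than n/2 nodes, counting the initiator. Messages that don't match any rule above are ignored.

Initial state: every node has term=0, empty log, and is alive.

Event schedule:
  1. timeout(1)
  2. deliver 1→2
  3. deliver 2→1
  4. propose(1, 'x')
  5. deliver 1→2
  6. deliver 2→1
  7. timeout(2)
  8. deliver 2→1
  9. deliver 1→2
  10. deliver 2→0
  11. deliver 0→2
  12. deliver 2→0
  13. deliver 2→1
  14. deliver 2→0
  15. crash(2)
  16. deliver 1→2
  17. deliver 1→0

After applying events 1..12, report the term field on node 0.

2

e1 timeout(1): 1[cand,t=1,-]
e2 deliver 1→2: 2[foll,t=1,-]
e3 deliver 2→1: 1[lead,t=1,-]
e4 propose(1,'x'): 1[lead,t=1,x]
e5 deliver 1→2: 2[foll,t=1,x]
e6 deliver 2→1: ·
e7 timeout(2): 2[cand,t=2,x]
e8 deliver 2→1: 1[foll,t=2,x]
e9 deliver 1→2: 2[lead,t=2,x]
e10 deliver 2→0: 0[foll,t=2,-]
e11 deliver 0→2: ·
e12 deliver 2→0: ·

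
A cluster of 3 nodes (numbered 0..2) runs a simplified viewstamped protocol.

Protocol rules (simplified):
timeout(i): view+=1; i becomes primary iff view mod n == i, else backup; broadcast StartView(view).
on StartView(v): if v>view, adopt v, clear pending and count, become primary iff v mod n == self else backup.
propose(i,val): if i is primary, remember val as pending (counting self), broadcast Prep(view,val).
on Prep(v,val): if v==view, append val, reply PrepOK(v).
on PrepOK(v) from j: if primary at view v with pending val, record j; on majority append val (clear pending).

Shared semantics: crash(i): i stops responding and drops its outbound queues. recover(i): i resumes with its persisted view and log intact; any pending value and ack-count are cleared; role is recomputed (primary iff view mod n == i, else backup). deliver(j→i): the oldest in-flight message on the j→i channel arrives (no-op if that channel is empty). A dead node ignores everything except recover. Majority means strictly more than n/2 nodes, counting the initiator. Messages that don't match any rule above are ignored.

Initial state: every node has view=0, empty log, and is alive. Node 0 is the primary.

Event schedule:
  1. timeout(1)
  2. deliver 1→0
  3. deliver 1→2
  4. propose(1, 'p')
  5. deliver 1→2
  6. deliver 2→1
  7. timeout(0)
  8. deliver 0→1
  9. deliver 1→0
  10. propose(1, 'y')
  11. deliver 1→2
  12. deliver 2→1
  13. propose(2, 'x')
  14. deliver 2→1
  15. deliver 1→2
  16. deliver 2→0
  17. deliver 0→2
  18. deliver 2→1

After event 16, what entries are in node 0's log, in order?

1. timeout(1):  <1:prim v1 ->
2. deliver 1→0:  <0:back v1 ->
3. deliver 1→2:  <2:back v1 ->
4. propose(1,'p'):  nop
5. deliver 1→2:  <2:back v1 p>
6. deliver 2→1:  <1:prim v1 p>
7. timeout(0):  <0:back v2 ->
8. deliver 0→1:  <1:back v2 p>
9. deliver 1→0:  nop
10. propose(1,'y'):  nop
11. deliver 1→2:  nop
12. deliver 2→1:  nop
13. propose(2,'x'):  nop
14. deliver 2→1:  nop
15. deliver 1→2:  nop
16. deliver 2→0:  nop

empty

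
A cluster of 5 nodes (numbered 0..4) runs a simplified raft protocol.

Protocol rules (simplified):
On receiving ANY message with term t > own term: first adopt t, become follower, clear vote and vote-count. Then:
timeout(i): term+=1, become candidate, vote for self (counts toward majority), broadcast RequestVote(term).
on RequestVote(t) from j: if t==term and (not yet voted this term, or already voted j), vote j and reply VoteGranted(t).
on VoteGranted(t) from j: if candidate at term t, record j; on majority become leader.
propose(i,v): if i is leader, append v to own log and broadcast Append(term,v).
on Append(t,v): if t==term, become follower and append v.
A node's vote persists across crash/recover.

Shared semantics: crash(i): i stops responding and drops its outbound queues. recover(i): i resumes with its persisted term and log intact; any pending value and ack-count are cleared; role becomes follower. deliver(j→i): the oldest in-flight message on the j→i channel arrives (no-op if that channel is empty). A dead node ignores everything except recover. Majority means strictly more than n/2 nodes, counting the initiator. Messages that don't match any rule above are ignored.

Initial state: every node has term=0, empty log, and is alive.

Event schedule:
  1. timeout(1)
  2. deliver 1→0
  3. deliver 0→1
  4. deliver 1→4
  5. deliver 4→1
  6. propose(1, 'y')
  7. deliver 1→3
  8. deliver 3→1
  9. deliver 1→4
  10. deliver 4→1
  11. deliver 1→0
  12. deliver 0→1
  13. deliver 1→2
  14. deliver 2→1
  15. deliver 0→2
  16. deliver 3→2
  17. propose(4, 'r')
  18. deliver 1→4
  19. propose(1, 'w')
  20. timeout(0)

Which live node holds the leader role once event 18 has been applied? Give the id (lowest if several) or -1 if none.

e1 timeout(1): 1[cand,t=1,-]
e2 deliver 1→0: 0[foll,t=1,-]
e3 deliver 0→1: ·
e4 deliver 1→4: 4[foll,t=1,-]
e5 deliver 4→1: 1[lead,t=1,-]
e6 propose(1,'y'): 1[lead,t=1,y]
e7 deliver 1→3: 3[foll,t=1,-]
e8 deliver 3→1: ·
e9 deliver 1→4: 4[foll,t=1,y]
e10 deliver 4→1: ·
e11 deliver 1→0: 0[foll,t=1,y]
e12 deliver 0→1: ·
e13 deliver 1→2: 2[foll,t=1,-]
e14 deliver 2→1: ·
e15 deliver 0→2: ·
e16 deliver 3→2: ·
e17 propose(4,'r'): ·
e18 deliver 1→4: ·

1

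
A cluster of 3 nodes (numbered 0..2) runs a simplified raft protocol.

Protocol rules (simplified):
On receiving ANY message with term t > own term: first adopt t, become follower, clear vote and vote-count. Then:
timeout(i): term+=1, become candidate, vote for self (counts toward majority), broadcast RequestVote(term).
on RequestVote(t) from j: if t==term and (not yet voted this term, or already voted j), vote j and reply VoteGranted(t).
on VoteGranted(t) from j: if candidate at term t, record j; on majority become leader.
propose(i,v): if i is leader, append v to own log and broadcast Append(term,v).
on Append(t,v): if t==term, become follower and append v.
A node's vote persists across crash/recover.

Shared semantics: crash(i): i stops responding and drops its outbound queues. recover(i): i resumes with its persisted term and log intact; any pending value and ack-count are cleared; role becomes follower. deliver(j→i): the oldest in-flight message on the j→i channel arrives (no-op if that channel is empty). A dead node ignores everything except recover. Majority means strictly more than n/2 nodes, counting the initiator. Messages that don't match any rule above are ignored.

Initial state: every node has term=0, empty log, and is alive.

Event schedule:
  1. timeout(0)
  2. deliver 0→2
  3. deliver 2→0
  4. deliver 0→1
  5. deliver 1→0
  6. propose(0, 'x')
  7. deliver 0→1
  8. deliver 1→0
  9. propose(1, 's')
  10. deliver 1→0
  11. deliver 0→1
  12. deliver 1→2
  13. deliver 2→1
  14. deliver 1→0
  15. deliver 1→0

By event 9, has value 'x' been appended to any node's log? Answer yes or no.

yes

e1 timeout(0): 0[cand,t=1,-]
e2 deliver 0→2: 2[foll,t=1,-]
e3 deliver 2→0: 0[lead,t=1,-]
e4 deliver 0→1: 1[foll,t=1,-]
e5 deliver 1→0: ·
e6 propose(0,'x'): 0[lead,t=1,x]
e7 deliver 0→1: 1[foll,t=1,x]
e8 deliver 1→0: ·
e9 propose(1,'s'): ·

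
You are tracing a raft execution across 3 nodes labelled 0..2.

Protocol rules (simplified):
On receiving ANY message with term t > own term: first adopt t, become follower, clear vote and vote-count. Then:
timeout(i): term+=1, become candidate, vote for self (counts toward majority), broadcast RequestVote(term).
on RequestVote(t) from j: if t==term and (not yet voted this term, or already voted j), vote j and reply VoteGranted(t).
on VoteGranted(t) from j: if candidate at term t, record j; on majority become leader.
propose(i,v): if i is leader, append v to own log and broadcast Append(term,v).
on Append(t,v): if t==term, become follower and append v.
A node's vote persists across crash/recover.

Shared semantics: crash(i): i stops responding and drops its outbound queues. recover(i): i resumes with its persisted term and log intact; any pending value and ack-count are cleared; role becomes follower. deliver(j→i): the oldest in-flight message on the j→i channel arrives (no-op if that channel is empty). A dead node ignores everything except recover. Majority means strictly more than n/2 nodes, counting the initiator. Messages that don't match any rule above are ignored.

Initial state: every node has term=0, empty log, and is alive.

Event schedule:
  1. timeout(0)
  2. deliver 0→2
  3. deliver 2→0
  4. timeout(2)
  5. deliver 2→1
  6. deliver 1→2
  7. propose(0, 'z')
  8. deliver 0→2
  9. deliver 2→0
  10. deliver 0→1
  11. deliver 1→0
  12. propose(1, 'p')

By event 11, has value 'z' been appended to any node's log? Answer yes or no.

yes

step 1 timeout(0): 0={cand,t=1,log=-}
step 2 deliver 0→2: 2={foll,t=1,log=-}
step 3 deliver 2→0: 0={lead,t=1,log=-}
step 4 timeout(2): 2={cand,t=2,log=-}
step 5 deliver 2→1: 1={foll,t=2,log=-}
step 6 deliver 1→2: 2={lead,t=2,log=-}
step 7 propose(0,'z'): 0={lead,t=1,log=z}
step 8 deliver 0→2: —
step 9 deliver 2→0: 0={foll,t=2,log=z}
step 10 deliver 0→1: —
step 11 deliver 1→0: —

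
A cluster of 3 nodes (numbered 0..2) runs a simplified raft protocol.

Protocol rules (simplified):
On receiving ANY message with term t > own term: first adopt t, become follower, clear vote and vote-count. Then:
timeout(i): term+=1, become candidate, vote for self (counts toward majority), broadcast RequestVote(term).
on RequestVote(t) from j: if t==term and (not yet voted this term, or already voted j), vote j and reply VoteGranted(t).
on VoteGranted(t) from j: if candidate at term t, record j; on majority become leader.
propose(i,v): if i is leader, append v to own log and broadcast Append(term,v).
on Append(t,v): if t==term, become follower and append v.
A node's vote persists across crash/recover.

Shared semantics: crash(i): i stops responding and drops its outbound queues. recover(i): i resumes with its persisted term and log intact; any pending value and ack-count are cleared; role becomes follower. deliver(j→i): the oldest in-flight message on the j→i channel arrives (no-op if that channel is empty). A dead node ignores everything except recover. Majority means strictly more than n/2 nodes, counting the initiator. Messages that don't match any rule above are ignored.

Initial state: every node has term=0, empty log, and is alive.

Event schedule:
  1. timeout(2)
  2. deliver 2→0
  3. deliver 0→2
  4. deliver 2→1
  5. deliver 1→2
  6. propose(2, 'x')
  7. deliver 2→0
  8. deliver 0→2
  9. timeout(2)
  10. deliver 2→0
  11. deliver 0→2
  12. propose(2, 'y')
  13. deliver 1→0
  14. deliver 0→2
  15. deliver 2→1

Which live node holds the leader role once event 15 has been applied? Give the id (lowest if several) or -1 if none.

step 1 timeout(2): 2={cand,t=1,log=-}
step 2 deliver 2→0: 0={foll,t=1,log=-}
step 3 deliver 0→2: 2={lead,t=1,log=-}
step 4 deliver 2→1: 1={foll,t=1,log=-}
step 5 deliver 1→2: —
step 6 propose(2,'x'): 2={lead,t=1,log=x}
step 7 deliver 2→0: 0={foll,t=1,log=x}
step 8 deliver 0→2: —
step 9 timeout(2): 2={cand,t=2,log=x}
step 10 deliver 2→0: 0={foll,t=2,log=x}
step 11 deliver 0→2: 2={lead,t=2,log=x}
step 12 propose(2,'y'): 2={lead,t=2,log=x,y}
step 13 deliver 1→0: —
step 14 deliver 0→2: —
step 15 deliver 2→1: 1={foll,t=1,log=x}

2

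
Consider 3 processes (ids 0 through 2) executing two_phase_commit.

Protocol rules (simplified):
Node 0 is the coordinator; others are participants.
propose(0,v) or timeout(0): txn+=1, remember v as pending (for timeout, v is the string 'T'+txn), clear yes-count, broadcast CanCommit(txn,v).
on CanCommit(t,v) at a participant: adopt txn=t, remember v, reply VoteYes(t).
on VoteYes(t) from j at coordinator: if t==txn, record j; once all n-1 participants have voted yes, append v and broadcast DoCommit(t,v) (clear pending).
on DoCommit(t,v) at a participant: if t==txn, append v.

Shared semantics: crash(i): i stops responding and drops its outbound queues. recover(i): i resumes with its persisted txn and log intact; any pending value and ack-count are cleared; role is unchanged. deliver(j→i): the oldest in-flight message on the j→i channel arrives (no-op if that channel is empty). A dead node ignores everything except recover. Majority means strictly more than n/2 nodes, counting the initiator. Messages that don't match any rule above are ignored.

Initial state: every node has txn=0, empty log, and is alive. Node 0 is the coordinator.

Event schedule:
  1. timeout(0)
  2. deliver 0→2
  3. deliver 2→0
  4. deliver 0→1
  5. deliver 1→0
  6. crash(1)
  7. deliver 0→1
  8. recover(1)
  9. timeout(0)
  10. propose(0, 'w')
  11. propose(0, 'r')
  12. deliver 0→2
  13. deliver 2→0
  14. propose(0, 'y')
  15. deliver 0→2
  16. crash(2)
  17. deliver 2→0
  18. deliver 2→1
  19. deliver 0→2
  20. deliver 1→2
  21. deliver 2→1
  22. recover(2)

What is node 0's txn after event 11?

1. timeout(0):  <0:coor t1 ->
2. deliver 0→2:  <2:part t1 ->
3. deliver 2→0:  nop
4. deliver 0→1:  <1:part t1 ->
5. deliver 1→0:  <0:coor t1 T1>
6. crash(1):  <1:✗part t1 ->
7. deliver 0→1:  nop
8. recover(1):  <1:part t1 ->
9. timeout(0):  <0:coor t2 T1>
10. propose(0,'w'):  <0:coor t3 T1>
11. propose(0,'r'):  <0:coor t4 T1>

4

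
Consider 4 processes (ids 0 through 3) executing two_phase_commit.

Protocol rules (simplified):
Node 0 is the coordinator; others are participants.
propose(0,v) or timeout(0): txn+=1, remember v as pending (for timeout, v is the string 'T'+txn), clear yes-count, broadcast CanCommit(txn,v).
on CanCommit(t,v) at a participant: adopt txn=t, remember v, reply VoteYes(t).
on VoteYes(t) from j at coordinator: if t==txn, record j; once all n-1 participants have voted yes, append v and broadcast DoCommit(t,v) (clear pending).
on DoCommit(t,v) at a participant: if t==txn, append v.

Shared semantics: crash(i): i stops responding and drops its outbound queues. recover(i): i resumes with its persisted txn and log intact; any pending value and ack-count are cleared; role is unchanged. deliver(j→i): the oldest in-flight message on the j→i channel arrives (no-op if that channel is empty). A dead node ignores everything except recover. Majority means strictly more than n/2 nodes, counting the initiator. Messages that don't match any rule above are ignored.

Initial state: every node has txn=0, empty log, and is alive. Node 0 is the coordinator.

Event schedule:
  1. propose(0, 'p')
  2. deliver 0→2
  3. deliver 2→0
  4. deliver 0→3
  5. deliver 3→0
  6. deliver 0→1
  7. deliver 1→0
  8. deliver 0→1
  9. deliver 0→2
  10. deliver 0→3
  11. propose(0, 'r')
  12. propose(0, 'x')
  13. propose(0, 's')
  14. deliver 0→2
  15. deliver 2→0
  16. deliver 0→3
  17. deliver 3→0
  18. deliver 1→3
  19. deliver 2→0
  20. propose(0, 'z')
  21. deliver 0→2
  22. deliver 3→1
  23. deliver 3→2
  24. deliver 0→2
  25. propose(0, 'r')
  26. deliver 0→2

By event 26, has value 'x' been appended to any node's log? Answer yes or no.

no

[1] propose(0,'p') → N0(coor t1 [-])
[2] deliver 0→2 → N2(part t1 [-])
[3] deliver 2→0 → ∅
[4] deliver 0→3 → N3(part t1 [-])
[5] deliver 3→0 → ∅
[6] deliver 0→1 → N1(part t1 [-])
[7] deliver 1→0 → N0(coor t1 [p])
[8] deliver 0→1 → N1(part t1 [p])
[9] deliver 0→2 → N2(part t1 [p])
[10] deliver 0→3 → N3(part t1 [p])
[11] propose(0,'r') → N0(coor t2 [p])
[12] propose(0,'x') → N0(coor t3 [p])
[13] propose(0,'s') → N0(coor t4 [p])
[14] deliver 0→2 → N2(part t2 [p])
[15] deliver 2→0 → ∅
[16] deliver 0→3 → N3(part t2 [p])
[17] deliver 3→0 → ∅
[18] deliver 1→3 → ∅
[19] deliver 2→0 → ∅
[20] propose(0,'z') → N0(coor t5 [p])
[21] deliver 0→2 → N2(part t3 [p])
[22] deliver 3→1 → ∅
[23] deliver 3→2 → ∅
[24] deliver 0→2 → N2(part t4 [p])
[25] propose(0,'r') → N0(coor t6 [p])
[26] deliver 0→2 → N2(part t5 [p])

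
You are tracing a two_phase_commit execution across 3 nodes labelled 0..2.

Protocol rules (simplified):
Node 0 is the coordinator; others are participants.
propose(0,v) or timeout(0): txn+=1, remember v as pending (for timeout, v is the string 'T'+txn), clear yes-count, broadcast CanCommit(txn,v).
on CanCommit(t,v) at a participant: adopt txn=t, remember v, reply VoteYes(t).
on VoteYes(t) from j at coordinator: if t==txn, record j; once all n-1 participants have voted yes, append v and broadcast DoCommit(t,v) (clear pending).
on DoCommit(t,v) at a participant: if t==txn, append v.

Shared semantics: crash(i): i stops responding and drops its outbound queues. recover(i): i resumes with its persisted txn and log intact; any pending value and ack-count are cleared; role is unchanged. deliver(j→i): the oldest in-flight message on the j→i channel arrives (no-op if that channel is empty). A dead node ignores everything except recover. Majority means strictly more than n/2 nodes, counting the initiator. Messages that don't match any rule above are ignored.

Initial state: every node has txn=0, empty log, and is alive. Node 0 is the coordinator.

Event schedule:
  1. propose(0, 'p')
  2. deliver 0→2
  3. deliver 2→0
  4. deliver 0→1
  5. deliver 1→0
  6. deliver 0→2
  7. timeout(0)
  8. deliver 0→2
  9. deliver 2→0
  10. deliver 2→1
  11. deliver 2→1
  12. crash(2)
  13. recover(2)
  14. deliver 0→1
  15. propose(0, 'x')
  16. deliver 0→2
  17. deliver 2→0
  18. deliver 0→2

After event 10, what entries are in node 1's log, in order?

empty

e1 propose(0,'p'): 0[coor,t=1,-]
e2 deliver 0→2: 2[part,t=1,-]
e3 deliver 2→0: ·
e4 deliver 0→1: 1[part,t=1,-]
e5 deliver 1→0: 0[coor,t=1,p]
e6 deliver 0→2: 2[part,t=1,p]
e7 timeout(0): 0[coor,t=2,p]
e8 deliver 0→2: 2[part,t=2,p]
e9 deliver 2→0: ·
e10 deliver 2→1: ·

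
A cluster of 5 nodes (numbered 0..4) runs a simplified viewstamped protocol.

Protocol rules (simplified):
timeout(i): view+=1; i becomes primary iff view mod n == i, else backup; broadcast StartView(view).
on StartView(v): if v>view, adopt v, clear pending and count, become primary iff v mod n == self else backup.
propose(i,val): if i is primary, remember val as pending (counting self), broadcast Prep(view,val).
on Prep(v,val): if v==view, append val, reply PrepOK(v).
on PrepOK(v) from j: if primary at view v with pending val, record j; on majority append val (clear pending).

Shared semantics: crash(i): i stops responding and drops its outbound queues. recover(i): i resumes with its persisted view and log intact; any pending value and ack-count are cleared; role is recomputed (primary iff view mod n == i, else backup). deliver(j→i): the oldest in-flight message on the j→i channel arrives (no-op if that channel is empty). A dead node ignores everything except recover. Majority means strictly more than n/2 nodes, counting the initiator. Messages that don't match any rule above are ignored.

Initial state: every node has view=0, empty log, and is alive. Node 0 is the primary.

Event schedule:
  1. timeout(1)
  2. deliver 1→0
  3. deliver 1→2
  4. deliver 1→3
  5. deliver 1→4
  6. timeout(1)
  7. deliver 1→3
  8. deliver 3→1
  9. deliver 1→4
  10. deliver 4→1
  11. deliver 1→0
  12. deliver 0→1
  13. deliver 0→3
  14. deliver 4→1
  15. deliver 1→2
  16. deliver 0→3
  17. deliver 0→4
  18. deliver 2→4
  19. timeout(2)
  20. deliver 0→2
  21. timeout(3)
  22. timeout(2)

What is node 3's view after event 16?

2

1. timeout(1):  <1:prim v1 ->
2. deliver 1→0:  <0:back v1 ->
3. deliver 1→2:  <2:back v1 ->
4. deliver 1→3:  <3:back v1 ->
5. deliver 1→4:  <4:back v1 ->
6. timeout(1):  <1:back v2 ->
7. deliver 1→3:  <3:back v2 ->
8. deliver 3→1:  nop
9. deliver 1→4:  <4:back v2 ->
10. deliver 4→1:  nop
11. deliver 1→0:  <0:back v2 ->
12. deliver 0→1:  nop
13. deliver 0→3:  nop
14. deliver 4→1:  nop
15. deliver 1→2:  <2:prim v2 ->
16. deliver 0→3:  nop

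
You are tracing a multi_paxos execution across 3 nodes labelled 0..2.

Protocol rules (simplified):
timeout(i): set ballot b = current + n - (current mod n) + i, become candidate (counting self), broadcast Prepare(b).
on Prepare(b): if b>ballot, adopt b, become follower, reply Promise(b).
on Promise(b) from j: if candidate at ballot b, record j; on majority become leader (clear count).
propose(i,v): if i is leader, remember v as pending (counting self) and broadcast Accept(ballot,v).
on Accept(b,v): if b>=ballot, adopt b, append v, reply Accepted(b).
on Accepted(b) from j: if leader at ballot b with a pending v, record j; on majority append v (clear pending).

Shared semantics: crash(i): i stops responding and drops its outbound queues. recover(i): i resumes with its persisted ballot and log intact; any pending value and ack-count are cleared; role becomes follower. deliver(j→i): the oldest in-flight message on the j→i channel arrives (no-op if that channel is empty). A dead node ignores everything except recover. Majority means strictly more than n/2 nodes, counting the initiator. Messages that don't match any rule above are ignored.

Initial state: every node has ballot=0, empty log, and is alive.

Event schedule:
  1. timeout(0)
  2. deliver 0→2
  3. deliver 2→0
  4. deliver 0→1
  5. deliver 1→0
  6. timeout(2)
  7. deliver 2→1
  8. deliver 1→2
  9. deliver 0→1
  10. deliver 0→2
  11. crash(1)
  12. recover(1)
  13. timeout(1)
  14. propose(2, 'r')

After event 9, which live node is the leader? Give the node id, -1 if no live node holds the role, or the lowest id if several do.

1. timeout(0):  <0:cand b3 ->
2. deliver 0→2:  <2:foll b3 ->
3. deliver 2→0:  <0:lead b3 ->
4. deliver 0→1:  <1:foll b3 ->
5. deliver 1→0:  nop
6. timeout(2):  <2:cand b8 ->
7. deliver 2→1:  <1:foll b8 ->
8. deliver 1→2:  <2:lead b8 ->
9. deliver 0→1:  nop

0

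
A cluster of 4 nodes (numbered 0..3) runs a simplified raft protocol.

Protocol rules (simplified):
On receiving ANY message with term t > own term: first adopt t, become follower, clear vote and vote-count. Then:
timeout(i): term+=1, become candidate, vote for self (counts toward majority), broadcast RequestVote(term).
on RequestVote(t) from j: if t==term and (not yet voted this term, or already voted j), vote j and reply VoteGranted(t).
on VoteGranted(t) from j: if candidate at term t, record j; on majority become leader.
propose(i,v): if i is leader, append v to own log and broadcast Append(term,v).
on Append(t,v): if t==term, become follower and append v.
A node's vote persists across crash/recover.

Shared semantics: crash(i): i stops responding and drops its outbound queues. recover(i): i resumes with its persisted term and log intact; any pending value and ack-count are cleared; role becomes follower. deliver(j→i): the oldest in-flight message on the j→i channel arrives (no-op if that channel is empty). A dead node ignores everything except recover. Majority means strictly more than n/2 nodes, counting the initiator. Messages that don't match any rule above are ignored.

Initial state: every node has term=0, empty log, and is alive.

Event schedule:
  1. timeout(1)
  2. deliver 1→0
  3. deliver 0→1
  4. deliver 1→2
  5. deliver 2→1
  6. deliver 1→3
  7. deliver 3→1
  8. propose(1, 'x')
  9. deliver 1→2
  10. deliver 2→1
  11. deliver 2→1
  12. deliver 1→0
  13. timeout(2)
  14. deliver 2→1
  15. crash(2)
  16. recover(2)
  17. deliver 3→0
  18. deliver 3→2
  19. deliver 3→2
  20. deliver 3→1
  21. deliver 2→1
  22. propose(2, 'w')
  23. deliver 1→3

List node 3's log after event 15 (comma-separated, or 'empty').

step 1 timeout(1): 1={cand,t=1,log=-}
step 2 deliver 1→0: 0={foll,t=1,log=-}
step 3 deliver 0→1: —
step 4 deliver 1→2: 2={foll,t=1,log=-}
step 5 deliver 2→1: 1={lead,t=1,log=-}
step 6 deliver 1→3: 3={foll,t=1,log=-}
step 7 deliver 3→1: —
step 8 propose(1,'x'): 1={lead,t=1,log=x}
step 9 deliver 1→2: 2={foll,t=1,log=x}
step 10 deliver 2→1: —
step 11 deliver 2→1: —
step 12 deliver 1→0: 0={foll,t=1,log=x}
step 13 timeout(2): 2={cand,t=2,log=x}
step 14 deliver 2→1: 1={foll,t=2,log=x}
step 15 crash(2): 2={✗cand,t=2,log=x}

empty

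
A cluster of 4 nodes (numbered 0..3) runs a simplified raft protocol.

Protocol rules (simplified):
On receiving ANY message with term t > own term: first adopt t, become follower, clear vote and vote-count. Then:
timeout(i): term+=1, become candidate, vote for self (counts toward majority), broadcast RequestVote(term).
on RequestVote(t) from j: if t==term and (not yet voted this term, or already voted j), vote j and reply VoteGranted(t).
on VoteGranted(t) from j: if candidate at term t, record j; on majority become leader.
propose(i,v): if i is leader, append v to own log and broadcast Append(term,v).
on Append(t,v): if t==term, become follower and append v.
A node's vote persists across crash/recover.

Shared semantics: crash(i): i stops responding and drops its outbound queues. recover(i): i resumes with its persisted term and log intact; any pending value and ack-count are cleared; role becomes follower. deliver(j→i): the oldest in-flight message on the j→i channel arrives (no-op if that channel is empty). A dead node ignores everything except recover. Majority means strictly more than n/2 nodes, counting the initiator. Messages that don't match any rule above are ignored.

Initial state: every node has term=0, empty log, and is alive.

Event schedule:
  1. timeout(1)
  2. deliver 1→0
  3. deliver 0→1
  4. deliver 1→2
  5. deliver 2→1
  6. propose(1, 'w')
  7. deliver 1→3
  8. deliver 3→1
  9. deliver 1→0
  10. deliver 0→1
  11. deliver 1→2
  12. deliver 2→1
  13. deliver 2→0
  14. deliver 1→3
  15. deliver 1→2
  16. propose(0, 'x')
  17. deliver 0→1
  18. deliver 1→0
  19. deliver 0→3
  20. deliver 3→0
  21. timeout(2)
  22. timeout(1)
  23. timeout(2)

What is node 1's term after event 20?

1

1. timeout(1):  <1:cand t1 ->
2. deliver 1→0:  <0:foll t1 ->
3. deliver 0→1:  nop
4. deliver 1→2:  <2:foll t1 ->
5. deliver 2→1:  <1:lead t1 ->
6. propose(1,'w'):  <1:lead t1 w>
7. deliver 1→3:  <3:foll t1 ->
8. deliver 3→1:  nop
9. deliver 1→0:  <0:foll t1 w>
10. deliver 0→1:  nop
11. deliver 1→2:  <2:foll t1 w>
12. deliver 2→1:  nop
13. deliver 2→0:  nop
14. deliver 1→3:  <3:foll t1 w>
15. deliver 1→2:  nop
16. propose(0,'x'):  nop
17. deliver 0→1:  nop
18. deliver 1→0:  nop
19. deliver 0→3:  nop
20. deliver 3→0:  nop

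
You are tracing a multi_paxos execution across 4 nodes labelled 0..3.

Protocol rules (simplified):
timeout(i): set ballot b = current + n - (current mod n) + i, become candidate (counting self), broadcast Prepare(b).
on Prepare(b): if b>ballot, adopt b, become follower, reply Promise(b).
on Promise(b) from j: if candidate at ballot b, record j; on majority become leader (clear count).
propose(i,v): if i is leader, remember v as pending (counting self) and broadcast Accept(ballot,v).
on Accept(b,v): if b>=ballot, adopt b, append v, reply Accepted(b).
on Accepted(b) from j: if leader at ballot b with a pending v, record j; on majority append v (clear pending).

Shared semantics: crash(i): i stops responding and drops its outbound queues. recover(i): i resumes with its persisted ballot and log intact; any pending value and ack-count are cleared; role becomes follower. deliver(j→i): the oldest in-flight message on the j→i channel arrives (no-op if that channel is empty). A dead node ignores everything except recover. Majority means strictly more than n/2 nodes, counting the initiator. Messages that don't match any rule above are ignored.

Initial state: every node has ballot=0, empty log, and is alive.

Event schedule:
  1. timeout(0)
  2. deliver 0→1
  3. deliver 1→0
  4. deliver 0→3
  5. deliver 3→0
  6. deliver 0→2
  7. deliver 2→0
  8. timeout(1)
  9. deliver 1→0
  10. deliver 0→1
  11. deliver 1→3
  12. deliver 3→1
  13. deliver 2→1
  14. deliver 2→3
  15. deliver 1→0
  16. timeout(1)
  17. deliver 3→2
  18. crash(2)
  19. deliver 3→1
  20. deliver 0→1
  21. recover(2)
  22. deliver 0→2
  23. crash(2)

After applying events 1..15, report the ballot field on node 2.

step 1 timeout(0): 0={cand,b=4,log=-}
step 2 deliver 0→1: 1={foll,b=4,log=-}
step 3 deliver 1→0: —
step 4 deliver 0→3: 3={foll,b=4,log=-}
step 5 deliver 3→0: 0={lead,b=4,log=-}
step 6 deliver 0→2: 2={foll,b=4,log=-}
step 7 deliver 2→0: —
step 8 timeout(1): 1={cand,b=9,log=-}
step 9 deliver 1→0: 0={foll,b=9,log=-}
step 10 deliver 0→1: —
step 11 deliver 1→3: 3={foll,b=9,log=-}
step 12 deliver 3→1: 1={lead,b=9,log=-}
step 13 deliver 2→1: —
step 14 deliver 2→3: —
step 15 deliver 1→0: —

4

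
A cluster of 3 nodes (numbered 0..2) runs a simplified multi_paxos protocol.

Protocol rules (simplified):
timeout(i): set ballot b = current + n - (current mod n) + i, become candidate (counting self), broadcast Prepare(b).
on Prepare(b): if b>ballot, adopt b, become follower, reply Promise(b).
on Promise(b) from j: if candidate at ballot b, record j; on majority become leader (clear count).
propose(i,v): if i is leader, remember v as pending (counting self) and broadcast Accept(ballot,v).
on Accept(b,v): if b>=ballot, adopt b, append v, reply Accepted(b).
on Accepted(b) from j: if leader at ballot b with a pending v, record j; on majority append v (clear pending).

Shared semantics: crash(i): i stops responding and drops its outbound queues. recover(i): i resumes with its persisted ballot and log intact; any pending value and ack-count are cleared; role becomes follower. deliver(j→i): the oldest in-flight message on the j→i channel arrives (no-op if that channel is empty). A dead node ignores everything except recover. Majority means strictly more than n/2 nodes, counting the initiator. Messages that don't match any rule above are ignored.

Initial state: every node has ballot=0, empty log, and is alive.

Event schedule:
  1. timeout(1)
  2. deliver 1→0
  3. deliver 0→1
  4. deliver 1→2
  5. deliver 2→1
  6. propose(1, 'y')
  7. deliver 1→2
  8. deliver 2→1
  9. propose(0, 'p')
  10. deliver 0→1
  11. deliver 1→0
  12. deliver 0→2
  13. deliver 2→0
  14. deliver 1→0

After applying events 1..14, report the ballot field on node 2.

4

e1 timeout(1): 1[cand,b=4,-]
e2 deliver 1→0: 0[foll,b=4,-]
e3 deliver 0→1: 1[lead,b=4,-]
e4 deliver 1→2: 2[foll,b=4,-]
e5 deliver 2→1: ·
e6 propose(1,'y'): ·
e7 deliver 1→2: 2[foll,b=4,y]
e8 deliver 2→1: 1[lead,b=4,y]
e9 propose(0,'p'): ·
e10 deliver 0→1: ·
e11 deliver 1→0: 0[foll,b=4,y]
e12 deliver 0→2: ·
e13 deliver 2→0: ·
e14 deliver 1→0: ·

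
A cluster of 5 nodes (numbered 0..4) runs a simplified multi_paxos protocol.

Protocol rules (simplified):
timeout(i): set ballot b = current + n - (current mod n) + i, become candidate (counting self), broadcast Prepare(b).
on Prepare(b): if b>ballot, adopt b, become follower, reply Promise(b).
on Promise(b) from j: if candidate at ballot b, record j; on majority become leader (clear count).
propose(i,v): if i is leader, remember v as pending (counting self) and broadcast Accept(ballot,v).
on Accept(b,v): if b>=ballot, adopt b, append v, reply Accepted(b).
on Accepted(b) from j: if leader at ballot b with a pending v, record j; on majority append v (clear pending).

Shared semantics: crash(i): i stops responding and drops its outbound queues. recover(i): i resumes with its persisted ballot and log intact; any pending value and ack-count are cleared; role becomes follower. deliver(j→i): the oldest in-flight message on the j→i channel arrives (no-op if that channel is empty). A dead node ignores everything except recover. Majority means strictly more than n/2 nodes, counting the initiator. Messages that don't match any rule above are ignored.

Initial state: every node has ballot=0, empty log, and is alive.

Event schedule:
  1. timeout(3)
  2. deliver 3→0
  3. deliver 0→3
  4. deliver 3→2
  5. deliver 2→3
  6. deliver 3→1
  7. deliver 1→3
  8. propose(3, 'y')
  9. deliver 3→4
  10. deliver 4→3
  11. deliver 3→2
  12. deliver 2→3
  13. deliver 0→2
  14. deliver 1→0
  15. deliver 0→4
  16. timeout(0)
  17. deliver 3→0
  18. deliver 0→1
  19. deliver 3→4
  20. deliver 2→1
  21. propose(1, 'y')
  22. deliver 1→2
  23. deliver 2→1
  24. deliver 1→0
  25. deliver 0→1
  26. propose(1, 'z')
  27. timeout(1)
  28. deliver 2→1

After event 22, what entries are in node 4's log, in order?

y

[1] timeout(3) → N3(cand b8 [-])
[2] deliver 3→0 → N0(foll b8 [-])
[3] deliver 0→3 → ∅
[4] deliver 3→2 → N2(foll b8 [-])
[5] deliver 2→3 → N3(lead b8 [-])
[6] deliver 3→1 → N1(foll b8 [-])
[7] deliver 1→3 → ∅
[8] propose(3,'y') → ∅
[9] deliver 3→4 → N4(foll b8 [-])
[10] deliver 4→3 → ∅
[11] deliver 3→2 → N2(foll b8 [y])
[12] deliver 2→3 → ∅
[13] deliver 0→2 → ∅
[14] deliver 1→0 → ∅
[15] deliver 0→4 → ∅
[16] timeout(0) → N0(cand b10 [-])
[17] deliver 3→0 → ∅
[18] deliver 0→1 → N1(foll b10 [-])
[19] deliver 3→4 → N4(foll b8 [y])
[20] deliver 2→1 → ∅
[21] propose(1,'y') → ∅
[22] deliver 1→2 → ∅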